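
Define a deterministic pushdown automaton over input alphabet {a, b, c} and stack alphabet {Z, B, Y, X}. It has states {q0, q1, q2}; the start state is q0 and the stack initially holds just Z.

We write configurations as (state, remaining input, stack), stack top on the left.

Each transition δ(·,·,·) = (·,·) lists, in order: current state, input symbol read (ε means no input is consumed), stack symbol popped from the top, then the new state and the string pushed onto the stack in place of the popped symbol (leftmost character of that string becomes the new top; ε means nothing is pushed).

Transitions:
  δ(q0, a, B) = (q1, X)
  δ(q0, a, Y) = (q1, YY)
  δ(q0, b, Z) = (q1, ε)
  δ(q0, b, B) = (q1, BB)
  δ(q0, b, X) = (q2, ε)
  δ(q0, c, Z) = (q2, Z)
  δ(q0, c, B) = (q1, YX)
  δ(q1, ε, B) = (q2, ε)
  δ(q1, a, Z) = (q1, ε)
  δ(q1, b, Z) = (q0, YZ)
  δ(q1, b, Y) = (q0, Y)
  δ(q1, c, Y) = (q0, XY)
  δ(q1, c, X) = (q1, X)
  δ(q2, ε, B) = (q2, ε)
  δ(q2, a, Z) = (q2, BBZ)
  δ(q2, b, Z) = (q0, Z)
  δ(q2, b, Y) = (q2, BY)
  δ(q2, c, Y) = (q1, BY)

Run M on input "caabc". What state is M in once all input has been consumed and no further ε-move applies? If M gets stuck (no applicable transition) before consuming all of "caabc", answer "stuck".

q2

(q0, caabc, Z) ⊢ (q2, aabc, Z) ⊢ (q2, abc, BBZ) ⊢ (q2, abc, BZ) ⊢ (q2, abc, Z) ⊢ (q2, bc, BBZ) ⊢ (q2, bc, BZ) ⊢ (q2, bc, Z) ⊢ (q0, c, Z) ⊢ (q2, ε, Z)
All input consumed; M is in state q2.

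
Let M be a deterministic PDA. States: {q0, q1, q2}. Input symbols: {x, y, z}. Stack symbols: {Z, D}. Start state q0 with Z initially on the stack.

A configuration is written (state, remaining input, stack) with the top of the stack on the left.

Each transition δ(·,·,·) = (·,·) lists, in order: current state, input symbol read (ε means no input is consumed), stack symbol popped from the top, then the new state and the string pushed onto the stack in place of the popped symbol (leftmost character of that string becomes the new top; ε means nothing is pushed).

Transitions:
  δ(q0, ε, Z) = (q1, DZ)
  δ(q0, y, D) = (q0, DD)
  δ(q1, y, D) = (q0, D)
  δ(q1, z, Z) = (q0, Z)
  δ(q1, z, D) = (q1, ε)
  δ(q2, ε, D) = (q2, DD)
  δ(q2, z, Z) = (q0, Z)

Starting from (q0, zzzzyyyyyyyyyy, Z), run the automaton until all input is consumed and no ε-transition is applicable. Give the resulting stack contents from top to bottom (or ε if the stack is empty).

DDDDDDDDDDZ

(q0, zzzzyyyyyyyyyy, Z) ⊢ (q1, zzzzyyyyyyyyyy, DZ) ⊢ (q1, zzzyyyyyyyyyy, Z) ⊢ (q0, zzyyyyyyyyyy, Z) ⊢ (q1, zzyyyyyyyyyy, DZ) ⊢ (q1, zyyyyyyyyyy, Z) ⊢ (q0, yyyyyyyyyy, Z) ⊢ (q1, yyyyyyyyyy, DZ) ⊢ (q0, yyyyyyyyy, DZ) ⊢ (q0, yyyyyyyy, DDZ) ⊢ (q0, yyyyyyy, DDDZ) ⊢ (q0, yyyyyy, DDDDZ) ⊢ (q0, yyyyy, DDDDDZ) ⊢ (q0, yyyy, DDDDDDZ) ⊢ (q0, yyy, DDDDDDDZ) ⊢ (q0, yy, DDDDDDDDZ) ⊢ (q0, y, DDDDDDDDDZ) ⊢ (q0, ε, DDDDDDDDDDZ)
All input consumed in state q0 with stack DDDDDDDDDDZ.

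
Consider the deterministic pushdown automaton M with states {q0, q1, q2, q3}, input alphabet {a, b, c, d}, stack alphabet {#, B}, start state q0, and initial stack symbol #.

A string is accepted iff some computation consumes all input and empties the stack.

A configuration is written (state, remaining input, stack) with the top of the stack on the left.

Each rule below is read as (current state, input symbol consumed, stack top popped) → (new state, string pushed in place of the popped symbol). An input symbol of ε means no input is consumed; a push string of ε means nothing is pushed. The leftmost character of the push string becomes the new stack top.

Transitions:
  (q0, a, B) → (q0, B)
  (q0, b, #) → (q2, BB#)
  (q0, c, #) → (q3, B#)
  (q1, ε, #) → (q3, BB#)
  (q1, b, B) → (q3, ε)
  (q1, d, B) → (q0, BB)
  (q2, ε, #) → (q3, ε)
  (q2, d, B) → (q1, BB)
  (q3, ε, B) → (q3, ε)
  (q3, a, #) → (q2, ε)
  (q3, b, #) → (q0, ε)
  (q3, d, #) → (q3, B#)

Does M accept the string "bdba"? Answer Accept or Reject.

Accept

(q0, bdba, #)
  read b, top #: go to q2, push BB# → (q2, dba, BB#)
  read d, top B: go to q1, push BB → (q1, ba, BBB#)
  read b, top B: go to q3, push ε → (q3, a, BB#)
  ε-move, top B: go to q3, push ε → (q3, a, B#)
  ε-move, top B: go to q3, push ε → (q3, a, #)
  read a, top #: go to q2, push ε → (q2, ε, ε)
All input consumed and the stack is empty.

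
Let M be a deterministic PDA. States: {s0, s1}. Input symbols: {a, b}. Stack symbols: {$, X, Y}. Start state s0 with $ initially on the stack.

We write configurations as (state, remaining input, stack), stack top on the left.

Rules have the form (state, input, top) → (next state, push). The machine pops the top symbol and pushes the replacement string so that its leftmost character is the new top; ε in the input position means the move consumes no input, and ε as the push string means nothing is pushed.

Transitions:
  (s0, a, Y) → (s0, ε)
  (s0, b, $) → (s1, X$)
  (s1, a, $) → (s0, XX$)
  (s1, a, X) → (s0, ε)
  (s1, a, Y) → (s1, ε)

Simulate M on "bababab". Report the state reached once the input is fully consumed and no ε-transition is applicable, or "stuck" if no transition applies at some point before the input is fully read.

s1

(s0, bababab, $) ⊢ (s1, ababab, X$) ⊢ (s0, babab, $) ⊢ (s1, abab, X$) ⊢ (s0, bab, $) ⊢ (s1, ab, X$) ⊢ (s0, b, $) ⊢ (s1, ε, X$)
All input consumed; M is in state s1.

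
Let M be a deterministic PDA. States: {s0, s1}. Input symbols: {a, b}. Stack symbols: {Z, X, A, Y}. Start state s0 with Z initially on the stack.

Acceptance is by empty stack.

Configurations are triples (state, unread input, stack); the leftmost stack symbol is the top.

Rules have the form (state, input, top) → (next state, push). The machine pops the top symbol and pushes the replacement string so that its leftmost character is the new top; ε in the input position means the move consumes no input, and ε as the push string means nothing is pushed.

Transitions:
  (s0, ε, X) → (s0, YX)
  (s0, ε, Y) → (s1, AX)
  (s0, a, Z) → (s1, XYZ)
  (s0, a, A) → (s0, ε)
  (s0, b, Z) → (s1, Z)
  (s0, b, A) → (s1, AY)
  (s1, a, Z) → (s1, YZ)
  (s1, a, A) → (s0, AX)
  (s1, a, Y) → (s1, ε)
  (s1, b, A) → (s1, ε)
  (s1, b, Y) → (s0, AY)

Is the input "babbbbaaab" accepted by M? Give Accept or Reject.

Reject

(s0, babbbbaaab, Z) ⊢ (s1, abbbbaaab, Z) ⊢ (s1, bbbbaaab, YZ) ⊢ (s0, bbbaaab, AYZ) ⊢ (s1, bbaaab, AYYZ) ⊢ (s1, baaab, YYZ) ⊢ (s0, aaab, AYYZ) ⊢ (s0, aab, YYZ) ⊢ (s1, aab, AXYZ) ⊢ (s0, ab, AXXYZ) ⊢ (s0, b, XXYZ) ⊢ (s0, b, YXXYZ) ⊢ (s1, b, AXXXYZ) ⊢ (s1, ε, XXXYZ)
All input consumed; stack is XXXYZ, not empty, and no further ε-move applies.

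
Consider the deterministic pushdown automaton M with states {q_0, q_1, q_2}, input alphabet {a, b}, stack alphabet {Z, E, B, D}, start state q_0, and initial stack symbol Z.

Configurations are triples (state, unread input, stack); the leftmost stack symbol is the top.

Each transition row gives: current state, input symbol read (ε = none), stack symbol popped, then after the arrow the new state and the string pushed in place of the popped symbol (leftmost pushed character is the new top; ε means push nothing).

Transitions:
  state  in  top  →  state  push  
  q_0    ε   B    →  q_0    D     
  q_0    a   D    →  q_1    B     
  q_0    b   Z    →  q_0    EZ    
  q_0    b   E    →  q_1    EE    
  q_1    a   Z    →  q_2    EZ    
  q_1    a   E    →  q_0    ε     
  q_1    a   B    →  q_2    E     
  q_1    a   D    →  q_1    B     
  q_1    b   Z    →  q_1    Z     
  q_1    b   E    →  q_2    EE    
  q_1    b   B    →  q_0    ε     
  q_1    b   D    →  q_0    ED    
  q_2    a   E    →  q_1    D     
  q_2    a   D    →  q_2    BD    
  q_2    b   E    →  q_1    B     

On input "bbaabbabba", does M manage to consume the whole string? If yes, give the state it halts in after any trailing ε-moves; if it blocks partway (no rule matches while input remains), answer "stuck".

stuck

(q_0, bbaabbabba, Z) ⊢ (q_0, baabbabba, EZ) ⊢ (q_1, aabbabba, EEZ) ⊢ (q_0, abbabba, EZ)
No transition for (q_0, a, top E); M blocks with input abbabba remaining.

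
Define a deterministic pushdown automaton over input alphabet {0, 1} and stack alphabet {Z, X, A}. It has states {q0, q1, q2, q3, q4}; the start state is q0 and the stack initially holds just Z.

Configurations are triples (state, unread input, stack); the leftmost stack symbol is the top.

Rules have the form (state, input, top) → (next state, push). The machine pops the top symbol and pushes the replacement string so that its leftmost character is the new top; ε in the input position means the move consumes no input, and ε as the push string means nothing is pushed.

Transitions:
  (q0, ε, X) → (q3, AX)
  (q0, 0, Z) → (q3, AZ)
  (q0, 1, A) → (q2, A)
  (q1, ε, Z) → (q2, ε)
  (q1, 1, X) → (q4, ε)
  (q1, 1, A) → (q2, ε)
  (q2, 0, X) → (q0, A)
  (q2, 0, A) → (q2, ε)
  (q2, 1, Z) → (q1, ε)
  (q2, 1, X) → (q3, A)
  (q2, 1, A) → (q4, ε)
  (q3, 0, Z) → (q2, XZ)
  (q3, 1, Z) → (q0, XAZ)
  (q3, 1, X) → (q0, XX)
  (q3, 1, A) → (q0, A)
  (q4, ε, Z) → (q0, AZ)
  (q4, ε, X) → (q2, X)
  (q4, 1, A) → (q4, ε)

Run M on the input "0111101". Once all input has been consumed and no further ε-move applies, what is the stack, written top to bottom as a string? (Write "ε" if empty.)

(q0, 0111101, Z)
  read 0, top Z: go to q3, push AZ → (q3, 111101, AZ)
  read 1, top A: go to q0, push A → (q0, 11101, AZ)
  read 1, top A: go to q2, push A → (q2, 1101, AZ)
  read 1, top A: go to q4, push ε → (q4, 101, Z)
  ε-move, top Z: go to q0, push AZ → (q0, 101, AZ)
  read 1, top A: go to q2, push A → (q2, 01, AZ)
  read 0, top A: go to q2, push ε → (q2, 1, Z)
  read 1, top Z: go to q1, push ε → (q1, ε, ε)
All input consumed in state q1 with stack ε.

ε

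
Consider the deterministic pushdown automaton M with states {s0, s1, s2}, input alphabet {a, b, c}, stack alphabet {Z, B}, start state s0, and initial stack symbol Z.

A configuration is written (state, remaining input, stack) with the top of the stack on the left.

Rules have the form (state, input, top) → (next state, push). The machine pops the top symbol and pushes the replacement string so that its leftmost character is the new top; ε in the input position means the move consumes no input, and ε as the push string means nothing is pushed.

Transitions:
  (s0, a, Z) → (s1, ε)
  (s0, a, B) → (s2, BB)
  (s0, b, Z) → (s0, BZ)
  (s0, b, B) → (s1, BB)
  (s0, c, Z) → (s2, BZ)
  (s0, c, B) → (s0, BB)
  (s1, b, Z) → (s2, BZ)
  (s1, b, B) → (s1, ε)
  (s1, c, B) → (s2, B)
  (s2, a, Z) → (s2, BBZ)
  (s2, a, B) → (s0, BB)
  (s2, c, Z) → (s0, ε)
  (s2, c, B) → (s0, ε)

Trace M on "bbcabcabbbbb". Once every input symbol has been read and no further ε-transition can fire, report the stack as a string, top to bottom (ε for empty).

BBZ

(s0, bbcabcabbbbb, Z)
  read b, top Z: go to s0, push BZ → (s0, bcabcabbbbb, BZ)
  read b, top B: go to s1, push BB → (s1, cabcabbbbb, BBZ)
  read c, top B: go to s2, push B → (s2, abcabbbbb, BBZ)
  read a, top B: go to s0, push BB → (s0, bcabbbbb, BBBZ)
  read b, top B: go to s1, push BB → (s1, cabbbbb, BBBBZ)
  read c, top B: go to s2, push B → (s2, abbbbb, BBBBZ)
  read a, top B: go to s0, push BB → (s0, bbbbb, BBBBBZ)
  read b, top B: go to s1, push BB → (s1, bbbb, BBBBBBZ)
  read b, top B: go to s1, push ε → (s1, bbb, BBBBBZ)
  read b, top B: go to s1, push ε → (s1, bb, BBBBZ)
  read b, top B: go to s1, push ε → (s1, b, BBBZ)
  read b, top B: go to s1, push ε → (s1, ε, BBZ)
All input consumed in state s1 with stack BBZ.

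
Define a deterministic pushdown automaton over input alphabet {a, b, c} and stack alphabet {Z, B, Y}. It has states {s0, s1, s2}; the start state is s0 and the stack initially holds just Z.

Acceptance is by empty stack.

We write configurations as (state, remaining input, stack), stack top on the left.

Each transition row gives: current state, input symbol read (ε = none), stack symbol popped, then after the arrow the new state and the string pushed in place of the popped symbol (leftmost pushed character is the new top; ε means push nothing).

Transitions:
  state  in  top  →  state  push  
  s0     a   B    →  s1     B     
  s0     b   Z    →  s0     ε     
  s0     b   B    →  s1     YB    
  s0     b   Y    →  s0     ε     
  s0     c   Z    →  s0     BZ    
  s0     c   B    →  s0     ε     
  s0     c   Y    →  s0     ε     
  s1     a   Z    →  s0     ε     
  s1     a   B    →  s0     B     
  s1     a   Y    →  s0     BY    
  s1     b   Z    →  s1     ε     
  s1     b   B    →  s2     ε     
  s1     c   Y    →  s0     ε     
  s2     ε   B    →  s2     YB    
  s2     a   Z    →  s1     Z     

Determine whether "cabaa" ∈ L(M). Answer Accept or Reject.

(s0, cabaa, Z) ⊢ (s0, abaa, BZ) ⊢ (s1, baa, BZ) ⊢ (s2, aa, Z) ⊢ (s1, a, Z) ⊢ (s0, ε, ε)
All input consumed and the stack is empty.

Accept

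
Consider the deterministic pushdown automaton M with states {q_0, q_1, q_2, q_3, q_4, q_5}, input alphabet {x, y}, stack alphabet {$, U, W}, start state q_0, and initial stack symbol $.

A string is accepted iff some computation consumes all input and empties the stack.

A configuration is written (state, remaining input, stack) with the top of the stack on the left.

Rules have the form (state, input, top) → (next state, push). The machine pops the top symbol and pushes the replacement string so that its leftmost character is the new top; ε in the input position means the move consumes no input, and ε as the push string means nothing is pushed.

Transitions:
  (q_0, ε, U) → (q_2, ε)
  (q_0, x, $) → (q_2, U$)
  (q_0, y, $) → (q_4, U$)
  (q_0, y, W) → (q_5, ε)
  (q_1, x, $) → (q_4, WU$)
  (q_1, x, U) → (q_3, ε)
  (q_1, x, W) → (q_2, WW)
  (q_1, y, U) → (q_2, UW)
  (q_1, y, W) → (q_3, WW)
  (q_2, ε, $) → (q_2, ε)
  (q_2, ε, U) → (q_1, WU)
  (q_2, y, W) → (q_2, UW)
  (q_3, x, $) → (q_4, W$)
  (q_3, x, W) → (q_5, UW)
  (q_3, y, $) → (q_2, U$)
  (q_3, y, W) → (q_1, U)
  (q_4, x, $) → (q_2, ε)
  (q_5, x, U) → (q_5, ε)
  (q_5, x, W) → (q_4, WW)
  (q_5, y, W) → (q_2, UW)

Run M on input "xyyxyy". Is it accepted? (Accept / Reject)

Reject

(q_0, xyyxyy, $)
  read x, top $: go to q_2, push U$ → (q_2, yyxyy, U$)
  ε-move, top U: go to q_1, push WU → (q_1, yyxyy, WU$)
  read y, top W: go to q_3, push WW → (q_3, yxyy, WWU$)
  read y, top W: go to q_1, push U → (q_1, xyy, UWU$)
  read x, top U: go to q_3, push ε → (q_3, yy, WU$)
  read y, top W: go to q_1, push U → (q_1, y, UU$)
  read y, top U: go to q_2, push UW → (q_2, ε, UWU$)
  ε-move, top U: go to q_1, push WU → (q_1, ε, WUWU$)
All input consumed; stack is WUWU$, not empty, and no further ε-move applies.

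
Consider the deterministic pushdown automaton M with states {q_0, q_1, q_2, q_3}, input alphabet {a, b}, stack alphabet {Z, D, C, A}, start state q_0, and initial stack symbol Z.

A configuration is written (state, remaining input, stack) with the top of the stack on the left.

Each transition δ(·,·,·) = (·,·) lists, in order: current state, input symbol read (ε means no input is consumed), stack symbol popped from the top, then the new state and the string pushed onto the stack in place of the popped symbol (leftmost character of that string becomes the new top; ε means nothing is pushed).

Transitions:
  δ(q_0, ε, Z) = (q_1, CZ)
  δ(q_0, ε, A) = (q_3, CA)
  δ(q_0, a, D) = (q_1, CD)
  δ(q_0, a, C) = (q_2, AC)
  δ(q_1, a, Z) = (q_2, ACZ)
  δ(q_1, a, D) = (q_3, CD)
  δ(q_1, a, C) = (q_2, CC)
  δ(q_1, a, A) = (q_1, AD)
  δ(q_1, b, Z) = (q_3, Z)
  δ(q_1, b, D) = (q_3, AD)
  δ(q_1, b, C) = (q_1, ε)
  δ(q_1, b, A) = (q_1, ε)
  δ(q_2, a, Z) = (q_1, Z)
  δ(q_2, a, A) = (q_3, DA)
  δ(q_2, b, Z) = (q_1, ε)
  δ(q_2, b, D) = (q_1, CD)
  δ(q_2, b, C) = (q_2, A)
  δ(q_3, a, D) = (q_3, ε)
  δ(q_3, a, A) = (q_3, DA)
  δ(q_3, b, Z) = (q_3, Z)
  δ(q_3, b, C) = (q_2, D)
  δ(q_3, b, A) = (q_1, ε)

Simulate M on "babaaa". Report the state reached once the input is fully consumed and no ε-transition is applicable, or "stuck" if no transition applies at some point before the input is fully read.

stuck

(q_0, babaaa, Z)
  ε-move, top Z: go to q_1, push CZ → (q_1, babaaa, CZ)
  read b, top C: go to q_1, push ε → (q_1, abaaa, Z)
  read a, top Z: go to q_2, push ACZ → (q_2, baaa, ACZ)
No transition for (q_2, b, top A); M blocks with input baaa remaining.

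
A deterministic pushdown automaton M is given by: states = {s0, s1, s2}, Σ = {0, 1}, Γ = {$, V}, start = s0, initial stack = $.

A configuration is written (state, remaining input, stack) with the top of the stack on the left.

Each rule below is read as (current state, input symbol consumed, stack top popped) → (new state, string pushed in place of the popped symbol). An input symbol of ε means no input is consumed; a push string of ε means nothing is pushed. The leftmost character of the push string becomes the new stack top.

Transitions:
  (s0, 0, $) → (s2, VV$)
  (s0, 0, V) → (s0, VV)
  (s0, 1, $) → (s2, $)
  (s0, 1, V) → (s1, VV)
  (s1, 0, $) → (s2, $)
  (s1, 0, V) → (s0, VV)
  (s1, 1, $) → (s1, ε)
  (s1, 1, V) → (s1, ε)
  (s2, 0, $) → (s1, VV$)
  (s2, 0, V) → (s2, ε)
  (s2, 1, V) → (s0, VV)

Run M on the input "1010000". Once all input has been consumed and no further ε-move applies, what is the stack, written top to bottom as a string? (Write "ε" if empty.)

(s0, 1010000, $) ⊢ (s2, 010000, $) ⊢ (s1, 10000, VV$) ⊢ (s1, 0000, V$) ⊢ (s0, 000, VV$) ⊢ (s0, 00, VVV$) ⊢ (s0, 0, VVVV$) ⊢ (s0, ε, VVVVV$)
All input consumed in state s0 with stack VVVVV$.

VVVVV$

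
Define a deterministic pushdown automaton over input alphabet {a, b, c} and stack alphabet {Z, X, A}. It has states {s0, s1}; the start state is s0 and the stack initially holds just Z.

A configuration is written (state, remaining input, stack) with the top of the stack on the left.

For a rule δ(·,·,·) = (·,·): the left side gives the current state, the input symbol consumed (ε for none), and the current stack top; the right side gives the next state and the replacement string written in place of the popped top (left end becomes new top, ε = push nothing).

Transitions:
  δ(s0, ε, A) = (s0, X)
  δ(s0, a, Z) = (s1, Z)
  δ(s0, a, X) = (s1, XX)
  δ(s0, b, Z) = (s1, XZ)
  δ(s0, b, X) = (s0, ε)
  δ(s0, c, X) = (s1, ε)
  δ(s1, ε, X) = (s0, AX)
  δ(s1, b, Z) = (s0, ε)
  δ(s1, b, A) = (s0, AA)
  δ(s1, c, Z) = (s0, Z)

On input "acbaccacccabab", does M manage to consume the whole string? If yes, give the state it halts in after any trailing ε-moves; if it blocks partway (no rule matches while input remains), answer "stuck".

s0

(s0, acbaccacccabab, Z)
  read a, top Z: go to s1, push Z → (s1, cbaccacccabab, Z)
  read c, top Z: go to s0, push Z → (s0, baccacccabab, Z)
  read b, top Z: go to s1, push XZ → (s1, accacccabab, XZ)
  ε-move, top X: go to s0, push AX → (s0, accacccabab, AXZ)
  ε-move, top A: go to s0, push X → (s0, accacccabab, XXZ)
  read a, top X: go to s1, push XX → (s1, ccacccabab, XXXZ)
  ε-move, top X: go to s0, push AX → (s0, ccacccabab, AXXXZ)
  ε-move, top A: go to s0, push X → (s0, ccacccabab, XXXXZ)
  read c, top X: go to s1, push ε → (s1, cacccabab, XXXZ)
  ε-move, top X: go to s0, push AX → (s0, cacccabab, AXXXZ)
  ε-move, top A: go to s0, push X → (s0, cacccabab, XXXXZ)
  read c, top X: go to s1, push ε → (s1, acccabab, XXXZ)
  ε-move, top X: go to s0, push AX → (s0, acccabab, AXXXZ)
  ε-move, top A: go to s0, push X → (s0, acccabab, XXXXZ)
  read a, top X: go to s1, push XX → (s1, cccabab, XXXXXZ)
  ε-move, top X: go to s0, push AX → (s0, cccabab, AXXXXXZ)
  ε-move, top A: go to s0, push X → (s0, cccabab, XXXXXXZ)
  read c, top X: go to s1, push ε → (s1, ccabab, XXXXXZ)
  ε-move, top X: go to s0, push AX → (s0, ccabab, AXXXXXZ)
  ε-move, top A: go to s0, push X → (s0, ccabab, XXXXXXZ)
  read c, top X: go to s1, push ε → (s1, cabab, XXXXXZ)
  ε-move, top X: go to s0, push AX → (s0, cabab, AXXXXXZ)
  ε-move, top A: go to s0, push X → (s0, cabab, XXXXXXZ)
  read c, top X: go to s1, push ε → (s1, abab, XXXXXZ)
  ε-move, top X: go to s0, push AX → (s0, abab, AXXXXXZ)
  ε-move, top A: go to s0, push X → (s0, abab, XXXXXXZ)
  read a, top X: go to s1, push XX → (s1, bab, XXXXXXXZ)
  ε-move, top X: go to s0, push AX → (s0, bab, AXXXXXXXZ)
  ε-move, top A: go to s0, push X → (s0, bab, XXXXXXXXZ)
  read b, top X: go to s0, push ε → (s0, ab, XXXXXXXZ)
  read a, top X: go to s1, push XX → (s1, b, XXXXXXXXZ)
  ε-move, top X: go to s0, push AX → (s0, b, AXXXXXXXXZ)
  ε-move, top A: go to s0, push X → (s0, b, XXXXXXXXXZ)
  read b, top X: go to s0, push ε → (s0, ε, XXXXXXXXZ)
All input consumed; M is in state s0.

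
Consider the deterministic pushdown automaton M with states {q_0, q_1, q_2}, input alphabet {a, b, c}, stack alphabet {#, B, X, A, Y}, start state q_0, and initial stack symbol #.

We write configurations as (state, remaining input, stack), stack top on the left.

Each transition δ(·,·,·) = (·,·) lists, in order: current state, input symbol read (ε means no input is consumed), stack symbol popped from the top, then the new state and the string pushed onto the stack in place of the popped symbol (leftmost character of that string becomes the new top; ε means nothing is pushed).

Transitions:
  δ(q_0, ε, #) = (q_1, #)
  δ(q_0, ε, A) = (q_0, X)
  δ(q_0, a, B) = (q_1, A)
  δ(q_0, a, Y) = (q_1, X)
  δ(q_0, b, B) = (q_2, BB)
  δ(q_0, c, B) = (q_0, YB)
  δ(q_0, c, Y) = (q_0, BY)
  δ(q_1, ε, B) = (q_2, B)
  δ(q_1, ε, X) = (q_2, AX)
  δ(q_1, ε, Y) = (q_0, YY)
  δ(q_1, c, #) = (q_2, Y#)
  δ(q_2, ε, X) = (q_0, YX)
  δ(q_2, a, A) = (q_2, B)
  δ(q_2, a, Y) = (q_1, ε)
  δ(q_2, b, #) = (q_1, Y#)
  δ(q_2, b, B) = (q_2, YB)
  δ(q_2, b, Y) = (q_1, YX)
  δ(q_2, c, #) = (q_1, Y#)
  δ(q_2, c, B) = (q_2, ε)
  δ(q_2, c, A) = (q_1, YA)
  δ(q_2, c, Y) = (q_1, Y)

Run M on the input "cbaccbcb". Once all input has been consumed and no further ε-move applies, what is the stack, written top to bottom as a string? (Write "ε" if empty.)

YBYYAXYX#

(q_0, cbaccbcb, #)
  ε-move, top #: go to q_1, push # → (q_1, cbaccbcb, #)
  read c, top #: go to q_2, push Y# → (q_2, baccbcb, Y#)
  read b, top Y: go to q_1, push YX → (q_1, accbcb, YX#)
  ε-move, top Y: go to q_0, push YY → (q_0, accbcb, YYX#)
  read a, top Y: go to q_1, push X → (q_1, ccbcb, XYX#)
  ε-move, top X: go to q_2, push AX → (q_2, ccbcb, AXYX#)
  read c, top A: go to q_1, push YA → (q_1, cbcb, YAXYX#)
  ε-move, top Y: go to q_0, push YY → (q_0, cbcb, YYAXYX#)
  read c, top Y: go to q_0, push BY → (q_0, bcb, BYYAXYX#)
  read b, top B: go to q_2, push BB → (q_2, cb, BBYYAXYX#)
  read c, top B: go to q_2, push ε → (q_2, b, BYYAXYX#)
  read b, top B: go to q_2, push YB → (q_2, ε, YBYYAXYX#)
All input consumed in state q_2 with stack YBYYAXYX#.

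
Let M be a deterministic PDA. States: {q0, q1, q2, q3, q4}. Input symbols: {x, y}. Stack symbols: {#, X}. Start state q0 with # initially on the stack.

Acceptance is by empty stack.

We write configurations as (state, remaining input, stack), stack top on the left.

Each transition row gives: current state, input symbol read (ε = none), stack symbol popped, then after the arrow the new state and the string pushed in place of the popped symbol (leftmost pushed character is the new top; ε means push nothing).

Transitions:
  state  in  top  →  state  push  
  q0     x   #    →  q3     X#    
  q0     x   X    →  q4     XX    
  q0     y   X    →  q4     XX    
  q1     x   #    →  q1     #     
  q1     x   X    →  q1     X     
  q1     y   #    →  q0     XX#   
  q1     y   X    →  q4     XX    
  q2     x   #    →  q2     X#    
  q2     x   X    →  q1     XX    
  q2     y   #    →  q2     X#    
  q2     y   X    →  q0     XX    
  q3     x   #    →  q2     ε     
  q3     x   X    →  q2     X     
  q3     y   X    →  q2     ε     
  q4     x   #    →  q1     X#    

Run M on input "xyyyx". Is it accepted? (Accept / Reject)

(q0, xyyyx, #)
  read x, top #: go to q3, push X# → (q3, yyyx, X#)
  read y, top X: go to q2, push ε → (q2, yyx, #)
  read y, top #: go to q2, push X# → (q2, yx, X#)
  read y, top X: go to q0, push XX → (q0, x, XX#)
  read x, top X: go to q4, push XX → (q4, ε, XXX#)
All input consumed; stack is XXX#, not empty, and no further ε-move applies.

Reject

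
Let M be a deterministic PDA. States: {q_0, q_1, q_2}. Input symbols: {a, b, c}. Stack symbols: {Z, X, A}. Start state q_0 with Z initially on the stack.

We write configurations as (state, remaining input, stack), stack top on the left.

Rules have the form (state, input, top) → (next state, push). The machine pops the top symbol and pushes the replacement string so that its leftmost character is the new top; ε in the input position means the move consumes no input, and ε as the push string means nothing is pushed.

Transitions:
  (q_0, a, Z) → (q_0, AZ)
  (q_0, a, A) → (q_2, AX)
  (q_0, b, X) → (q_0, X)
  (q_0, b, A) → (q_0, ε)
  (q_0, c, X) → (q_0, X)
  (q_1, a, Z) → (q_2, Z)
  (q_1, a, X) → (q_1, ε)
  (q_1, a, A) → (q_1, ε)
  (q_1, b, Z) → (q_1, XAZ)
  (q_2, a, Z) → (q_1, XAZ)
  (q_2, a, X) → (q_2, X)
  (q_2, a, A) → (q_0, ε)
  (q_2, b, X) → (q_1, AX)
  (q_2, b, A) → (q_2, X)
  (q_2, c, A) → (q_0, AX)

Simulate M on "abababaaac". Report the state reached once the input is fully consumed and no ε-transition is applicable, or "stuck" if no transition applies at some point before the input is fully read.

(q_0, abababaaac, Z)
  read a, top Z: go to q_0, push AZ → (q_0, bababaaac, AZ)
  read b, top A: go to q_0, push ε → (q_0, ababaaac, Z)
  read a, top Z: go to q_0, push AZ → (q_0, babaaac, AZ)
  read b, top A: go to q_0, push ε → (q_0, abaaac, Z)
  read a, top Z: go to q_0, push AZ → (q_0, baaac, AZ)
  read b, top A: go to q_0, push ε → (q_0, aaac, Z)
  read a, top Z: go to q_0, push AZ → (q_0, aac, AZ)
  read a, top A: go to q_2, push AX → (q_2, ac, AXZ)
  read a, top A: go to q_0, push ε → (q_0, c, XZ)
  read c, top X: go to q_0, push X → (q_0, ε, XZ)
All input consumed; M is in state q_0.

q_0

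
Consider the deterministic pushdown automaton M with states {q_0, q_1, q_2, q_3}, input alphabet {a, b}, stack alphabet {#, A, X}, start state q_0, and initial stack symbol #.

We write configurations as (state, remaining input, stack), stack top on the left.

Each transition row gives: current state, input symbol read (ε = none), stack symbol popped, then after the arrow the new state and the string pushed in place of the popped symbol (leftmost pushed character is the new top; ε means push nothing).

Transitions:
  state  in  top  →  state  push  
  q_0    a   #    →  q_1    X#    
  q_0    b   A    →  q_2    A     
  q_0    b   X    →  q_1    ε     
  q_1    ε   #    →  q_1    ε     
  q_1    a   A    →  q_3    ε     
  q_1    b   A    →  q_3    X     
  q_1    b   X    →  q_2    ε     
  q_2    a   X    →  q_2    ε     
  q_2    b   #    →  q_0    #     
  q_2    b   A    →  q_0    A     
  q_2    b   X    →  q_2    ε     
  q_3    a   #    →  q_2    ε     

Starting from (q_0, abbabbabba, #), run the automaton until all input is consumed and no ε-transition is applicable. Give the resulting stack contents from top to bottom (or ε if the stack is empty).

(q_0, abbabbabba, #)
  read a, top #: go to q_1, push X# → (q_1, bbabbabba, X#)
  read b, top X: go to q_2, push ε → (q_2, babbabba, #)
  read b, top #: go to q_0, push # → (q_0, abbabba, #)
  read a, top #: go to q_1, push X# → (q_1, bbabba, X#)
  read b, top X: go to q_2, push ε → (q_2, babba, #)
  read b, top #: go to q_0, push # → (q_0, abba, #)
  read a, top #: go to q_1, push X# → (q_1, bba, X#)
  read b, top X: go to q_2, push ε → (q_2, ba, #)
  read b, top #: go to q_0, push # → (q_0, a, #)
  read a, top #: go to q_1, push X# → (q_1, ε, X#)
All input consumed in state q_1 with stack X#.

X#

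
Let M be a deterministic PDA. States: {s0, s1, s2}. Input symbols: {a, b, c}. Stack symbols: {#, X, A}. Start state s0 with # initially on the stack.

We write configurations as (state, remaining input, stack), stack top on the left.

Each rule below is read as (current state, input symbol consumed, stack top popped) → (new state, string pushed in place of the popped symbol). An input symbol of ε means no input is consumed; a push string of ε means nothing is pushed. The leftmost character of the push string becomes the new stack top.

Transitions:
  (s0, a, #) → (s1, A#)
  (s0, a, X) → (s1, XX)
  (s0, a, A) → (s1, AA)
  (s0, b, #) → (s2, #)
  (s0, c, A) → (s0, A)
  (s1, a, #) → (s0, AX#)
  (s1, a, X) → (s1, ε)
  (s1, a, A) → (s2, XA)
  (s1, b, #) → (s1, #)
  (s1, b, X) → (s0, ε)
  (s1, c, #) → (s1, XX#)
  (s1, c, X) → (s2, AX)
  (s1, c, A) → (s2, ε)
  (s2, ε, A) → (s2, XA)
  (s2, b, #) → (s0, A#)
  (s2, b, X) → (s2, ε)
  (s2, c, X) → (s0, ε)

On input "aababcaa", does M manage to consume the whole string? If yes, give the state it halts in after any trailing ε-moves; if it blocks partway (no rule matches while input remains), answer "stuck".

stuck

(s0, aababcaa, #)
  read a, top #: go to s1, push A# → (s1, ababcaa, A#)
  read a, top A: go to s2, push XA → (s2, babcaa, XA#)
  read b, top X: go to s2, push ε → (s2, abcaa, A#)
  ε-move, top A: go to s2, push XA → (s2, abcaa, XA#)
No transition for (s2, a, top X); M blocks with input abcaa remaining.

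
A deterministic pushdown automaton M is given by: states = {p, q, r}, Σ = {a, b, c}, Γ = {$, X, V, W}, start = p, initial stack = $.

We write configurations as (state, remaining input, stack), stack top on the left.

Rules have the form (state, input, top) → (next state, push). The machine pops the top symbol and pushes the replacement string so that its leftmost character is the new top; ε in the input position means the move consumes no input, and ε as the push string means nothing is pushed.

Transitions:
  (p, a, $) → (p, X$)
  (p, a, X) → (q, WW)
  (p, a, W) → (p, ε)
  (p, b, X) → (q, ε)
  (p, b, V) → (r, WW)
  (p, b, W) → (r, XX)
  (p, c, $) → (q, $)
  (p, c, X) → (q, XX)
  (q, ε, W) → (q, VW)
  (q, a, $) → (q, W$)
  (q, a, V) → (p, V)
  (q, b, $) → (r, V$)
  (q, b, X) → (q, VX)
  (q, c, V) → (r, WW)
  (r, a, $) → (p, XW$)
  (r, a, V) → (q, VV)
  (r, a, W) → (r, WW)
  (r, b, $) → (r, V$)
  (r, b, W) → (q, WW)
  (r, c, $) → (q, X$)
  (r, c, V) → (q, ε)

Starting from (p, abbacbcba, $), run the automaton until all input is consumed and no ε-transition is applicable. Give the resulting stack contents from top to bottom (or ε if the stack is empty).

(p, abbacbcba, $) ⊢ (p, bbacbcba, X$) ⊢ (q, bacbcba, $) ⊢ (r, acbcba, V$) ⊢ (q, cbcba, VV$) ⊢ (r, bcba, WWV$) ⊢ (q, cba, WWWV$) ⊢ (q, cba, VWWWV$) ⊢ (r, ba, WWWWWV$) ⊢ (q, a, WWWWWWV$) ⊢ (q, a, VWWWWWWV$) ⊢ (p, ε, VWWWWWWV$)
All input consumed in state p with stack VWWWWWWV$.

VWWWWWWV$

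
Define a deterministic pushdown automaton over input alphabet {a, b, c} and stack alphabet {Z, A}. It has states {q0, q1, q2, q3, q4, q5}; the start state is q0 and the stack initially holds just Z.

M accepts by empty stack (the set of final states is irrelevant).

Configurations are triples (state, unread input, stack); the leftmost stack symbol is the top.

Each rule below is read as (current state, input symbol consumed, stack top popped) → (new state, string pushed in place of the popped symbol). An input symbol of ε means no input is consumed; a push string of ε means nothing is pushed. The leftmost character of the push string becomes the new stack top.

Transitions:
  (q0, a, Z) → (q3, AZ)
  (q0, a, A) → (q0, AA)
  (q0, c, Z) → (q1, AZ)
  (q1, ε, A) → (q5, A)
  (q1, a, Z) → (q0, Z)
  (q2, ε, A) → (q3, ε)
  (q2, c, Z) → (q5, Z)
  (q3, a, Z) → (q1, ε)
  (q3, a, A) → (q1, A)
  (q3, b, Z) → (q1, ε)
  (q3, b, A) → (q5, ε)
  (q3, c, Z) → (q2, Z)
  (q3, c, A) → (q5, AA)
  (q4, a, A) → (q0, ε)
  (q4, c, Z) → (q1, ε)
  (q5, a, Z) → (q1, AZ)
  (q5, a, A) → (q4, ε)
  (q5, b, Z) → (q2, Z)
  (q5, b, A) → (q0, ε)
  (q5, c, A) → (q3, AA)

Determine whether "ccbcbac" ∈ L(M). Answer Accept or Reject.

Accept

(q0, ccbcbac, Z)
  read c, top Z: go to q1, push AZ → (q1, cbcbac, AZ)
  ε-move, top A: go to q5, push A → (q5, cbcbac, AZ)
  read c, top A: go to q3, push AA → (q3, bcbac, AAZ)
  read b, top A: go to q5, push ε → (q5, cbac, AZ)
  read c, top A: go to q3, push AA → (q3, bac, AAZ)
  read b, top A: go to q5, push ε → (q5, ac, AZ)
  read a, top A: go to q4, push ε → (q4, c, Z)
  read c, top Z: go to q1, push ε → (q1, ε, ε)
All input consumed and the stack is empty.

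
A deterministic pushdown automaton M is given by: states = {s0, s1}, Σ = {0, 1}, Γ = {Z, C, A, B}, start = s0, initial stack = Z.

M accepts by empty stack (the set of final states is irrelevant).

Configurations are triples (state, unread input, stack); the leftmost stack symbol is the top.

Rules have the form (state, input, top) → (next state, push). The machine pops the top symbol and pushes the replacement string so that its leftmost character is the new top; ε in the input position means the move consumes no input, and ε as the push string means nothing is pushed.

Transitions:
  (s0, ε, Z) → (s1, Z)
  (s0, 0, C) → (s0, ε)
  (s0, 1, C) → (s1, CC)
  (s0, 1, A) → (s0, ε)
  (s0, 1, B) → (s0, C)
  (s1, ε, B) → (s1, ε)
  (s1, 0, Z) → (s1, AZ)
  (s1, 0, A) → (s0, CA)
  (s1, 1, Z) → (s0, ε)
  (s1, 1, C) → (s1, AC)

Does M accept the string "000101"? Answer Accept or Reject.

(s0, 000101, Z)
  ε-move, top Z: go to s1, push Z → (s1, 000101, Z)
  read 0, top Z: go to s1, push AZ → (s1, 00101, AZ)
  read 0, top A: go to s0, push CA → (s0, 0101, CAZ)
  read 0, top C: go to s0, push ε → (s0, 101, AZ)
  read 1, top A: go to s0, push ε → (s0, 01, Z)
  ε-move, top Z: go to s1, push Z → (s1, 01, Z)
  read 0, top Z: go to s1, push AZ → (s1, 1, AZ)
No transition applies at (s1, 1, AZ); input not fully consumed.

Reject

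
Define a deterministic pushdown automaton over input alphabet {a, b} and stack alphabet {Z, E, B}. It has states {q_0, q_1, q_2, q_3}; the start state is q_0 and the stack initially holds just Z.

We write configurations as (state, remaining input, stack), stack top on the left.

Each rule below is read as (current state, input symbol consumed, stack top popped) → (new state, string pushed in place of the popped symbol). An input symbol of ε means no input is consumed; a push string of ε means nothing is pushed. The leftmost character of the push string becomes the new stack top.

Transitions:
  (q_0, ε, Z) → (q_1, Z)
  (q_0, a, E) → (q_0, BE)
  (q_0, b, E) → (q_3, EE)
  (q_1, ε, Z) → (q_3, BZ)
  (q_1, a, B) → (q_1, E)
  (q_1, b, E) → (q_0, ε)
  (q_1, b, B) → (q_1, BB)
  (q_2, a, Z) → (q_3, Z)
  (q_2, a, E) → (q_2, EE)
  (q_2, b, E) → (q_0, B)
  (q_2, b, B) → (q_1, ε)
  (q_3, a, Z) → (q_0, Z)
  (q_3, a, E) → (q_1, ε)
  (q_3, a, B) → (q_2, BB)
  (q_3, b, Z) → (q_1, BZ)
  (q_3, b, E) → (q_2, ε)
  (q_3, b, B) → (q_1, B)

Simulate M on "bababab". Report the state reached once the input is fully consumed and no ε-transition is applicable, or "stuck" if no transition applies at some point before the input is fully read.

(q_0, bababab, Z) ⊢ (q_1, bababab, Z) ⊢ (q_3, bababab, BZ) ⊢ (q_1, ababab, BZ) ⊢ (q_1, babab, EZ) ⊢ (q_0, abab, Z) ⊢ (q_1, abab, Z) ⊢ (q_3, abab, BZ) ⊢ (q_2, bab, BBZ) ⊢ (q_1, ab, BZ) ⊢ (q_1, b, EZ) ⊢ (q_0, ε, Z) ⊢ (q_1, ε, Z) ⊢ (q_3, ε, BZ)
All input consumed; M is in state q_3.

q_3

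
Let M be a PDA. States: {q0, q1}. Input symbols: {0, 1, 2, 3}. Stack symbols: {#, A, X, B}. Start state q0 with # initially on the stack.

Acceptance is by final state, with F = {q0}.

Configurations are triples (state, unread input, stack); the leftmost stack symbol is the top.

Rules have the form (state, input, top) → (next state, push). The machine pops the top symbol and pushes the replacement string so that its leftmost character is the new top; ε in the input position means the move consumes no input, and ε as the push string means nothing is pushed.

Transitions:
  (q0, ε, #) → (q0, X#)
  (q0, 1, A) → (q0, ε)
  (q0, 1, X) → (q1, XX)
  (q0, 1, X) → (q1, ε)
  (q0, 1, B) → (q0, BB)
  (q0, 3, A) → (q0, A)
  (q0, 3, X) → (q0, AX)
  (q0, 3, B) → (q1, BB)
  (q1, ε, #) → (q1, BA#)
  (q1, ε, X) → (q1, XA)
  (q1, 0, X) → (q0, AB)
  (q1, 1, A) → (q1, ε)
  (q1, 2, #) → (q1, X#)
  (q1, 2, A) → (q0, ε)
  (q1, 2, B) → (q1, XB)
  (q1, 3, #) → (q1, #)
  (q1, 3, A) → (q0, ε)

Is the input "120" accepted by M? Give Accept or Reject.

Accept

One accepting computation: (q0, 120, #) ⊢ (q0, 120, X#) ⊢ (q1, 20, #) ⊢ (q1, 0, X#) ⊢ (q0, ε, AB#)
All input consumed and state q0 ∈ F.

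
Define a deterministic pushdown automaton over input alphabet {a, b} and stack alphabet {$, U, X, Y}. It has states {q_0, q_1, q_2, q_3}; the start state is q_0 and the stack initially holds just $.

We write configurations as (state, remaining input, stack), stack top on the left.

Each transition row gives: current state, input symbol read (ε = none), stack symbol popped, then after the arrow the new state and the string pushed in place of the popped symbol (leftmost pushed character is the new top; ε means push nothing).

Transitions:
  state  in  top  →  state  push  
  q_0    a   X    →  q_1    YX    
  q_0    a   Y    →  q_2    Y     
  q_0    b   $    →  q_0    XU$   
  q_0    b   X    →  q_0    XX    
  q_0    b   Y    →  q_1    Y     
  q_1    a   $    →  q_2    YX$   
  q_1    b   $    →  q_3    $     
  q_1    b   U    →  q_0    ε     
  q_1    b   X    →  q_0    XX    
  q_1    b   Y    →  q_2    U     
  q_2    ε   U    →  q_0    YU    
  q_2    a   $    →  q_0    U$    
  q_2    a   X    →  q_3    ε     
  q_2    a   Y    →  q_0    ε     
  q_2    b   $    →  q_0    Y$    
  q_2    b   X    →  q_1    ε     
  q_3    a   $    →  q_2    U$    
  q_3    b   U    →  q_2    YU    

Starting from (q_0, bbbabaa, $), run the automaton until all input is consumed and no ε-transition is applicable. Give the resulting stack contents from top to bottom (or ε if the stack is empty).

UXXXU$

(q_0, bbbabaa, $)
  read b, top $: go to q_0, push XU$ → (q_0, bbabaa, XU$)
  read b, top X: go to q_0, push XX → (q_0, babaa, XXU$)
  read b, top X: go to q_0, push XX → (q_0, abaa, XXXU$)
  read a, top X: go to q_1, push YX → (q_1, baa, YXXXU$)
  read b, top Y: go to q_2, push U → (q_2, aa, UXXXU$)
  ε-move, top U: go to q_0, push YU → (q_0, aa, YUXXXU$)
  read a, top Y: go to q_2, push Y → (q_2, a, YUXXXU$)
  read a, top Y: go to q_0, push ε → (q_0, ε, UXXXU$)
All input consumed in state q_0 with stack UXXXU$.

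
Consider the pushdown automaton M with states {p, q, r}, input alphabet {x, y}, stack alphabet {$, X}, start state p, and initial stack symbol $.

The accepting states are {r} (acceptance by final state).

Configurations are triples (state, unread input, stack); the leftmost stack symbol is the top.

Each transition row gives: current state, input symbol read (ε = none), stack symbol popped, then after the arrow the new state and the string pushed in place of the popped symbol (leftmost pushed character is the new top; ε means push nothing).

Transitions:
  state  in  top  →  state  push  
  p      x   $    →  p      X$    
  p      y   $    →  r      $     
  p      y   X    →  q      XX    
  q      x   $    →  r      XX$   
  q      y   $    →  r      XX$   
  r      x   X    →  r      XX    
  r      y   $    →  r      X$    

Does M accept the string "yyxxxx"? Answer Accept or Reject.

Accept

One accepting computation: (p, yyxxxx, $) ⊢ (r, yxxxx, $) ⊢ (r, xxxx, X$) ⊢ (r, xxx, XX$) ⊢ (r, xx, XXX$) ⊢ (r, x, XXXX$) ⊢ (r, ε, XXXXX$)
All input consumed and state r ∈ F.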